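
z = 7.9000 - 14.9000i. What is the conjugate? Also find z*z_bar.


z_bar = 7.9000 + 14.9000i
z*z_bar = 7.9^2 + (-14.9)^2 = 62.41 + 222.01 = 284.42

z_bar = 7.9000 + 14.9000i, z*z_bar = 284.42


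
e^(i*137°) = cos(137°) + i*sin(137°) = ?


cos(137°) = -0.7314
sin(137°) = 0.6820

e^(i*137°) = -0.7314 + 0.6820i


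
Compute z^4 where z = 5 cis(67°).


r^4 = 5^4 = 625
n*theta = 4*67° = 268° = 268° (mod 360)
a = 625*cos(268°) = -21.8122
b = 625*sin(268°) = -624.6193

625 cis(268°) = -21.8122 - 624.6193i


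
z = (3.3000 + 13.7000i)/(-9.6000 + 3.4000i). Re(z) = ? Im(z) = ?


Multiply by conjugate: (3.3000 + 13.7000i)(-9.6000 - 3.4000i) / ((-9.6)^2 + 3.4^2)
Numerator real = 3.3*(-9.6) + 13.7*3.4 = 14.9
Numerator imag = 13.7*(-9.6) - 3.3*3.4 = -142.74
Denominator = 103.72
Re(z) = 14.9/103.72 = 0.1437
Im(z) = -142.74/103.72 = -1.3762

Re(z) = 0.1437, Im(z) = -1.3762


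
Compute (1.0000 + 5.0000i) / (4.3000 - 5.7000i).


Conjugate of z2 = 4.3000 + 5.7000i
Numerator: (1.0000 + 5.0000i)(4.3000 + 5.7000i) = -24.2000 + 27.2000i
Denominator: 4.3^2 + (-5.7)^2 = 50.98
Result = (-24.2000 + 27.2000i)/50.98

-0.4747 + 0.5335i


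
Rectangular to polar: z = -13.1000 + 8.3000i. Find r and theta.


r = sqrt(171.61+68.89) = sqrt(240.5) = 15.5081
theta = atan2(8.3, -13.1) = 147.6422 degrees

r = 15.5081, theta = 147.6422 degrees


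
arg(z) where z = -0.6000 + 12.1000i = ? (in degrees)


Re = -0.6, Im = 12.1
arg = atan2(12.1, -0.6) = 92.8388 degrees

arg(z) = 92.8388 degrees


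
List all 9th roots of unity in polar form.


The 9th roots of unity are cis(360k/9°) for k=0..8
Angle step = 360/9 = 40°
Primitive root: cis(40°)
Primitive root = 0.7660 + 0.6428i

9 roots at angles: 0°, 40°, 80°, 120°, 160°, 200°, 240°, 280°, 320°


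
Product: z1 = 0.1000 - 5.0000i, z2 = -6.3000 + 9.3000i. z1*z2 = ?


Real = 0.1*(-6.3) - (-5)*9.3 = -0.63 - (-46.5) = 45.87
Imag = 0.1*9.3 - (6.3)*(-5) = 0.93 + 31.5 = 32.43

45.8700 + 32.4300i


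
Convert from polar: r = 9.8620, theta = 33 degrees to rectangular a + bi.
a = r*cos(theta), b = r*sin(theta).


a = 9.8620*cos(33°) = 9.8620*0.83867 = 8.2710
b = 9.8620*sin(33°) = 9.8620*0.54464 = 5.3712

8.2710 + 5.3712i


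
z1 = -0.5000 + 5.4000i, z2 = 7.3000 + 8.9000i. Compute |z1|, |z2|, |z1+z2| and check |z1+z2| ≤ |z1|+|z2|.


|z1| = sqrt((-0.5)^2 + 5.4^2) = sqrt(29.41) = 5.4231
|z2| = sqrt(7.3^2 + 8.9^2) = sqrt(132.5) = 11.5109
z1+z2 = 6.8000 + 14.3000i
|z1+z2| = sqrt(250.73) = 15.8345
|z1|+|z2| = 5.4231 + 11.5109 = 16.9340

|z1+z2| = 15.8345 ≤ |z1|+|z2| = 16.9340 (verified)


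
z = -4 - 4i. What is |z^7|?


|z| = sqrt(16+16) = sqrt(32) = 5.6569
|z^7| = |z|^7 = (sqrt(32))^7 = 32^3 * sqrt(32) = 32768*sqrt(32)

|z^7| = 32768*sqrt(32) ≈ 185363.8000


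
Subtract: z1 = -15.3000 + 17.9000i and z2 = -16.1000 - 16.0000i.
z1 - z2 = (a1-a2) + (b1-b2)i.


Real: -15.3 + 16.1 = 0.8
Imag: 17.9 + 16 = 33.9

0.8000 + 33.9000i


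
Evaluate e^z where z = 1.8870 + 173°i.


e^1.8870 = 6.5995
cos(173°) = -0.99255
sin(173°) = 0.12187
Real = 6.5995*(-0.99255) = -6.5503
Imag = 6.5995*0.12187 = 0.8043

-6.5503 + 0.8043i


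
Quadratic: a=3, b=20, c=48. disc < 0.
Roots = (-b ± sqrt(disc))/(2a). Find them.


disc = 20^2 - 4*3*48 = 400 - 576 = -176
sqrt(|disc|) = sqrt(176) = 13.2665
Real part = -20/(2*3) = -3.3333
Imag part = 13.2665/(2*3) = 2.2111

-3.3333 ± 2.2111i


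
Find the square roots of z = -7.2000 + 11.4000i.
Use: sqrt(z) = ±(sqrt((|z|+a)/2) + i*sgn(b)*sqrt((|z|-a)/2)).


|z| = sqrt(51.84+129.96) = 13.4833
sqrt((|z|+a)/2) = sqrt((13.4833+(-7.2))/2) = sqrt(3.1417) = 1.7725
sqrt((|z|-a)/2) = sqrt((13.4833-(-7.2))/2) = sqrt(10.3417) = 3.2158

±(1.7725 + 3.2158i) i.e. 1.7725 + 3.2158i and -1.7725 - 3.2158i


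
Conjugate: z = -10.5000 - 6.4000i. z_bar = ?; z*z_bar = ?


z_bar = -10.5000 + 6.4000i
z*z_bar = (-10.5)^2 + (-6.4)^2 = 110.25 + 40.96 = 151.21

z_bar = -10.5000 + 6.4000i, z*z_bar = 151.21


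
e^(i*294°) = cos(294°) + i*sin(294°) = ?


cos(294°) = 0.4067
sin(294°) = -0.9135

e^(i*294°) = 0.4067 - 0.9135i


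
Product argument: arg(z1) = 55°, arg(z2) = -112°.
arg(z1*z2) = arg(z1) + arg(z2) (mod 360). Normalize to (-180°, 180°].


arg(z1*z2) = 55° - 112° = -57°
Normalized to (-180°, 180°]: -57°

-57°


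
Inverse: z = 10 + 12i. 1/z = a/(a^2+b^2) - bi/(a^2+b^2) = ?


|z|^2 = 100+144 = 244
1/z = (10 - 12i)/244

1/z = 0.0410 - 0.0492i


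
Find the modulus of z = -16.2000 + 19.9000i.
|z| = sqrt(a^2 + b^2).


|z| = sqrt((-16.2)^2 + 19.9^2) = sqrt(262.44 + 396.01) = sqrt(658.45) = 25.6603

|z| = 25.6603


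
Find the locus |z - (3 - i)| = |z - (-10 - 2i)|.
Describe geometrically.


Equal distances means the locus is the perpendicular bisector of z1 and z2.
Midpoint = ((3+(-10))/2, (-1+(-2))/2) = (-3.5000, -1.5000)

Perpendicular bisector through (-3.5000, -1.5000)


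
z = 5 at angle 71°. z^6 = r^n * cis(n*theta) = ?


r^6 = 5^6 = 15625
n*theta = 6*71° = 426° = 66° (mod 360)
a = 15625*cos(66°) = 6355.2600
b = 15625*sin(66°) = 14274.1478

15625 cis(66°) = 6355.2600 + 14274.1478i


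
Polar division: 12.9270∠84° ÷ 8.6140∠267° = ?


r = 12.9270 / 8.6140 = 1.5007
theta = 84° - 267° = -183° = 177° (mod 360)

1.5007 cis(177°)


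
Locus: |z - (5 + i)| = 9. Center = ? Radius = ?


|z - z0| = r is a circle with center z0 and radius r.
Center = (5, 1), radius = 9

Circle with center (5, 1) and radius 9


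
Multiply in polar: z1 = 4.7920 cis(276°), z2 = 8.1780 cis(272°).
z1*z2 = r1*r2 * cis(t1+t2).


r = 4.7920 * 8.1780 = 39.1890
theta = 276° + 272° = 548° = 188° (mod 360)

39.1890 cis(188°)


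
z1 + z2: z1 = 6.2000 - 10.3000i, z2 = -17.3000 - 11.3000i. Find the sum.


Real: 6.2 - 17.3 = -11.1
Imag: -10.3 - 11.3 = -21.6

-11.1000 - 21.6000i


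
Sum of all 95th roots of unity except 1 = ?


With w = e^(2*pi*i/95), all 95 of the 95th roots of unity w^0 = 1, w, ..., w^(94) sum to 0: 1 + w + ... + w^(94) = (1 - w^95)/(1 - w) = 0 since w^95 = 1, w ≠ 1.
Removing the root 1: w + w^2 + ... + w^(94) = 0 - 1 = -1

Sum = -1


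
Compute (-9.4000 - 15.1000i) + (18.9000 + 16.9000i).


Real: -9.4 + 18.9 = 9.5
Imag: -15.1 + 16.9 = 1.8

9.5000 + 1.8000i


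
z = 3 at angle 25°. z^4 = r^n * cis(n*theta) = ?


r^4 = 3^4 = 81
n*theta = 4*25° = 100° = 100° (mod 360)
a = 81*cos(100°) = -14.0655
b = 81*sin(100°) = 79.7694

81 cis(100°) = -14.0655 + 79.7694i


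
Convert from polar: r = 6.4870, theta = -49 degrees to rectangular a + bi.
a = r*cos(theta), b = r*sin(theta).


a = 6.4870*cos(-49°) = 6.4870*0.65606 = 4.2559
b = 6.4870*sin(-49°) = 6.4870*(-0.75471) = -4.8958

4.2559 - 4.8958i


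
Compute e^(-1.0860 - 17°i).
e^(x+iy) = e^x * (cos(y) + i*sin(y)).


e^-1.0860 = 0.3376
cos(-17°) = 0.9563
sin(-17°) = -0.2924
Real = 0.3376*0.9563 = 0.3228
Imag = 0.3376*(-0.2924) = -0.0987

0.3228 - 0.0987i


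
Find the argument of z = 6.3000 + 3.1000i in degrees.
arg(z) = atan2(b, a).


Re = 6.3, Im = 3.1
arg = atan2(3.1, 6.3) = 26.2001 degrees

arg(z) = 26.2001 degrees


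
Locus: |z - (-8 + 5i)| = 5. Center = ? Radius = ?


|z - z0| = r is a circle with center z0 and radius r.
Center = (-8, 5), radius = 5

Circle with center (-8, 5) and radius 5


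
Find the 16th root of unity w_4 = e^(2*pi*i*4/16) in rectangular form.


Angle = 360*4/16 = 90°
a = cos(90°) = 0
b = sin(90°) = 1.0000

0 + 1.0000i


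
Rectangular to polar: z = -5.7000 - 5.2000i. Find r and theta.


r = sqrt(32.49+27.04) = sqrt(59.53) = 7.7156
theta = atan2(-5.2, -5.7) = -137.6264 degrees

r = 7.7156, theta = -137.6264 degrees


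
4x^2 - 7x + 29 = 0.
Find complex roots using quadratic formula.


disc = (-7)^2 - 4*4*29 = 49 - 464 = -415
sqrt(|disc|) = sqrt(415) = 20.3715
Real part = 7/(2*4) = 0.8750
Imag part = 20.3715/(2*4) = 2.5464

0.8750 ± 2.5464i


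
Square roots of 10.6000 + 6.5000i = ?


|z| = sqrt(112.36+42.25) = 12.4342
sqrt((|z|+a)/2) = sqrt((12.4342+10.6)/2) = sqrt(11.5171) = 3.3937
sqrt((|z|-a)/2) = sqrt((12.4342-10.6)/2) = sqrt(0.9171) = 0.9577

±(3.3937 + 0.9577i) i.e. 3.3937 + 0.9577i and -3.3937 - 0.9577i


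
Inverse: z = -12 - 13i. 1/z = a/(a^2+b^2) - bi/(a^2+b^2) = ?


|z|^2 = 144+169 = 313
1/z = (-12 + 13i)/313

1/z = -0.0383 + 0.0415i


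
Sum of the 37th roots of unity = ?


The sum of all 37th roots of unity is 0.
Geometric series: (1 - w^37)/(1 - w) = (1-1)/(1-w) = 0 since w^37 = 1, w ≠ 1.
Alternatively: coefficient of z^36 in z^37 - 1 is 0.

0


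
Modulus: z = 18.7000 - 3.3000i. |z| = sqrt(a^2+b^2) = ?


|z| = sqrt(18.7^2 + (-3.3)^2) = sqrt(349.69 + 10.89) = sqrt(360.58) = 18.9889

|z| = 18.9889


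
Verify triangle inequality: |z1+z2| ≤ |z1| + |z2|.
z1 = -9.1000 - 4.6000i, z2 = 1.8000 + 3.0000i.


|z1| = sqrt((-9.1)^2 + (-4.6)^2) = sqrt(103.97) = 10.1966
|z2| = sqrt(1.8^2 + 3^2) = sqrt(12.24) = 3.4986
z1+z2 = -7.3000 - 1.6000i
|z1+z2| = sqrt(55.85) = 7.4733
|z1|+|z2| = 10.1966 + 3.4986 = 13.6952

|z1+z2| = 7.4733 ≤ |z1|+|z2| = 13.6952 (verified)


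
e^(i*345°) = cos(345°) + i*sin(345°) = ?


cos(345°) = 0.9659
sin(345°) = -0.2588

e^(i*345°) = 0.9659 - 0.2588i


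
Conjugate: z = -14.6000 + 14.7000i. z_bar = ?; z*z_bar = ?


z_bar = -14.6000 - 14.7000i
z*z_bar = (-14.6)^2 + 14.7^2 = 213.16 + 216.09 = 429.25

z_bar = -14.6000 - 14.7000i, z*z_bar = 429.25


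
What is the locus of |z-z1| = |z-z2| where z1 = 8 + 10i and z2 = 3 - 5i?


Equal distances means the locus is the perpendicular bisector of z1 and z2.
Midpoint = ((8+3)/2, (10+(-5))/2) = (5.5000, 2.5000)

Perpendicular bisector through (5.5000, 2.5000)


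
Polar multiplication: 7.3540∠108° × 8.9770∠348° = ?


r = 7.3540 * 8.9770 = 66.0169
theta = 108° + 348° = 456° = 96° (mod 360)

66.0169 cis(96°)


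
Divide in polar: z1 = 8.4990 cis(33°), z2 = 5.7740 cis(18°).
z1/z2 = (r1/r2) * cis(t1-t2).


r = 8.4990 / 5.7740 = 1.4719
theta = 33° - 18° = 15° = 15° (mod 360)

1.4719 cis(15°)


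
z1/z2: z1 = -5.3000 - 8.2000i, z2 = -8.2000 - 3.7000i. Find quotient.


Conjugate of z2 = -8.2000 + 3.7000i
Numerator: (-5.3000 - 8.2000i)(-8.2000 + 3.7000i) = 73.8000 + 47.6300i
Denominator: (-8.2)^2 + (-3.7)^2 = 80.93
Result = (73.8000 + 47.6300i)/80.93

0.9119 + 0.5885i


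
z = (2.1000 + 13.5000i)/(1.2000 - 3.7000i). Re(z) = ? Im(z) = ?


Multiply by conjugate: (2.1000 + 13.5000i)(1.2000 + 3.7000i) / (1.2^2 + (-3.7)^2)
Numerator real = 2.1*1.2 + 13.5*(-3.7) = -47.43
Numerator imag = 13.5*1.2 - 2.1*(-3.7) = 23.97
Denominator = 15.13
Re(z) = -47.43/15.13 = -3.1348
Im(z) = 23.97/15.13 = 1.5843

Re(z) = -3.1348, Im(z) = 1.5843


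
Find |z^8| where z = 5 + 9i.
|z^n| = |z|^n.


|z| = sqrt(25+81) = sqrt(106) = 10.2956
|z^8| = |z|^8 = (sqrt(106))^8 = 106^4 = 126247696

|z^8| = 126247696


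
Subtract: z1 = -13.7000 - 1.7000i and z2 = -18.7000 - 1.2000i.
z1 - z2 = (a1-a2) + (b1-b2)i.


Real: -13.7 + 18.7 = 5
Imag: -1.7 + 1.2 = -0.5

5.0000 - 0.5000i


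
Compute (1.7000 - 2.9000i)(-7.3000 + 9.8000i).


Real = 1.7*(-7.3) - (-2.9)*9.8 = -12.41 - (-28.42) = 16.01
Imag = 1.7*9.8 - (7.3)*(-2.9) = 16.66 + 21.17 = 37.83

16.0100 + 37.8300i


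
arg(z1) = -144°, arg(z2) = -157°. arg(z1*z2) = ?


arg(z1*z2) = -144° - 157° = -301°
Normalized to (-180°, 180°]: 59°

59°


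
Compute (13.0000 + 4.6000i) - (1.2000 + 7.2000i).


Real: 13 - 1.2 = 11.8
Imag: 4.6 - 7.2 = -2.6

11.8000 - 2.6000i


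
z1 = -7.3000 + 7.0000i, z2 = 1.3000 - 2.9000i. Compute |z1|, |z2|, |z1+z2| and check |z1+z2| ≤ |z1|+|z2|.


|z1| = sqrt((-7.3)^2 + 7^2) = sqrt(102.29) = 10.1139
|z2| = sqrt(1.3^2 + (-2.9)^2) = sqrt(10.1) = 3.1780
z1+z2 = -6.0000 + 4.1000i
|z1+z2| = sqrt(52.81) = 7.2670
|z1|+|z2| = 10.1139 + 3.1780 = 13.2919

|z1+z2| = 7.2670 ≤ |z1|+|z2| = 13.2919 (verified)


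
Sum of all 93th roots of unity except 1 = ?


With w = e^(2*pi*i/93), all 93 of the 93th roots of unity w^0 = 1, w, ..., w^(92) sum to 0: 1 + w + ... + w^(92) = (1 - w^93)/(1 - w) = 0 since w^93 = 1, w ≠ 1.
Removing the root 1: w + w^2 + ... + w^(92) = 0 - 1 = -1

Sum = -1


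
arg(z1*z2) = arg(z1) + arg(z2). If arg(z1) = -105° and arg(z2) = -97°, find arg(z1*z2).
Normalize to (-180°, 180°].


arg(z1*z2) = -105° - 97° = -202°
Normalized to (-180°, 180°]: 158°

158°


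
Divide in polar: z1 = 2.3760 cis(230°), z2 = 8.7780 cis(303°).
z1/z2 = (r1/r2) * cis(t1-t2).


r = 2.3760 / 8.7780 = 0.2707
theta = 230° - 303° = -73° = 287° (mod 360)

0.2707 cis(287°)


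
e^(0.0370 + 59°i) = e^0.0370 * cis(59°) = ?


e^0.0370 = 1.0377
cos(59°) = 0.51504
sin(59°) = 0.8572
Real = 1.0377*0.51504 = 0.5345
Imag = 1.0377*0.8572 = 0.8895

0.5345 + 0.8895i


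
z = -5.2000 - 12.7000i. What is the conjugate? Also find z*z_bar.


z_bar = -5.2000 + 12.7000i
z*z_bar = (-5.2)^2 + (-12.7)^2 = 27.04 + 161.29 = 188.33

z_bar = -5.2000 + 12.7000i, z*z_bar = 188.33


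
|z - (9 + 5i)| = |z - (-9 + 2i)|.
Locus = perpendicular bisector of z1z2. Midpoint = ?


Equal distances means the locus is the perpendicular bisector of z1 and z2.
Midpoint = ((9+(-9))/2, (5+2)/2) = (0, 3.5000)

Perpendicular bisector through (0, 3.5000)


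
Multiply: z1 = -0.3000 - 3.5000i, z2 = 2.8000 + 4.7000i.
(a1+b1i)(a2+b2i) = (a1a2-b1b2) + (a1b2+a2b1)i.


Real = -0.3*2.8 - (-3.5)*4.7 = -0.84 - (-16.45) = 15.61
Imag = -0.3*4.7 + 2.8*(-3.5) = -1.41 - (9.8) = -11.21

15.6100 - 11.2100i


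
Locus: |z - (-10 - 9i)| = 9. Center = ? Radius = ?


|z - z0| = r is a circle with center z0 and radius r.
Center = (-10, -9), radius = 9

Circle with center (-10, -9) and radius 9


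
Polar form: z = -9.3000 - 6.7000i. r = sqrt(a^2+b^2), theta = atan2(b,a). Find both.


r = sqrt(86.49+44.89) = sqrt(131.38) = 11.4621
theta = atan2(-6.7, -9.3) = -144.2299 degrees

r = 11.4621, theta = -144.2299 degrees


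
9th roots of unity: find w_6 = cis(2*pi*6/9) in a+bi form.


Angle = 360*6/9 = 240°
a = cos(240°) = -0.5000
b = sin(240°) = -0.8660

-0.5000 - 0.8660i


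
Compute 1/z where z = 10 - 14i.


|z|^2 = 100+196 = 296
1/z = (10 + 14i)/296

1/z = 0.0338 + 0.0473i


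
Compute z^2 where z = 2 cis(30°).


r^2 = 2^2 = 4
n*theta = 2*30° = 60° = 60° (mod 360)
a = 4*cos(60°) = 2.0000
b = 4*sin(60°) = 3.4641

4 cis(60°) = 2.0000 + 3.4641i


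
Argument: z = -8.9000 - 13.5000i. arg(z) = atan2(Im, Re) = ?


Re = -8.9, Im = -13.5
arg = atan2(-13.5, -8.9) = -123.3952 degrees

arg(z) = -123.3952 degrees


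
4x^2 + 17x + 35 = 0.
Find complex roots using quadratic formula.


disc = 17^2 - 4*4*35 = 289 - 560 = -271
sqrt(|disc|) = sqrt(271) = 16.4621
Real part = -17/(2*4) = -2.1250
Imag part = 16.4621/(2*4) = 2.0578

-2.1250 ± 2.0578i


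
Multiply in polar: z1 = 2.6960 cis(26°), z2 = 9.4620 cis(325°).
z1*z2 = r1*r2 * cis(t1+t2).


r = 2.6960 * 9.4620 = 25.5096
theta = 26° + 325° = 351° = 351° (mod 360)

25.5096 cis(351°)


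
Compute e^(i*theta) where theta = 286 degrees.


cos(286°) = 0.2756
sin(286°) = -0.9613

e^(i*286°) = 0.2756 - 0.9613i


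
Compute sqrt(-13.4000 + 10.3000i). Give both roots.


|z| = sqrt(179.56+106.09) = 16.9012
sqrt((|z|+a)/2) = sqrt((16.9012+(-13.4))/2) = sqrt(1.7506) = 1.3231
sqrt((|z|-a)/2) = sqrt((16.9012-(-13.4))/2) = sqrt(15.1506) = 3.8924

±(1.3231 + 3.8924i) i.e. 1.3231 + 3.8924i and -1.3231 - 3.8924i


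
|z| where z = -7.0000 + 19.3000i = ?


|z| = sqrt((-7)^2 + 19.3^2) = sqrt(49 + 372.49) = sqrt(421.49) = 20.5302

|z| = 20.5302


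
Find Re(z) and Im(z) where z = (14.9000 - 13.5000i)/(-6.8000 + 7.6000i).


Multiply by conjugate: (14.9000 - 13.5000i)(-6.8000 - 7.6000i) / ((-6.8)^2 + 7.6^2)
Numerator real = 14.9*(-6.8) - (13.5)*7.6 = -203.92
Numerator imag = -13.5*(-6.8) - 14.9*7.6 = -21.44
Denominator = 104
Re(z) = -203.92/104 = -1.9608
Im(z) = -21.44/104 = -0.2062

Re(z) = -1.9608, Im(z) = -0.2062


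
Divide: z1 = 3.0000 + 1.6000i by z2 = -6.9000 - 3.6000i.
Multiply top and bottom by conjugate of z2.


Conjugate of z2 = -6.9000 + 3.6000i
Numerator: (3.0000 + 1.6000i)(-6.9000 + 3.6000i) = -26.4600 - 0.2400i
Denominator: (-6.9)^2 + (-3.6)^2 = 60.57
Result = (-26.4600 - 0.2400i)/60.57

-0.4368 - 0.0040i


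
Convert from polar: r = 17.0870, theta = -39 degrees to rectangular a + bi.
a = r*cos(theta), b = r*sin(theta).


a = 17.0870*cos(-39°) = 17.0870*0.777146 = 13.2791
b = 17.0870*sin(-39°) = 17.0870*(-0.62932) = -10.7532

13.2791 - 10.7532i


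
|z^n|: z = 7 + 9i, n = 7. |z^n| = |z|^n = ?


|z| = sqrt(49+81) = sqrt(130) = 11.4018
|z^7| = |z|^7 = (sqrt(130))^7 = 130^3 * sqrt(130) = 2197000*sqrt(130)

|z^7| = 2197000*sqrt(130) ≈ 25049654.0894


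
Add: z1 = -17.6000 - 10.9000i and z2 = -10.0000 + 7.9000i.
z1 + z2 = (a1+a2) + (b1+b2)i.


Real: -17.6 - 10 = -27.6
Imag: -10.9 + 7.9 = -3

-27.6000 - 3.0000i


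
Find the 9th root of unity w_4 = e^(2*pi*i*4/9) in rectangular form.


Angle = 360*4/9 = 160°
a = cos(160°) = -0.9397
b = sin(160°) = 0.3420

-0.9397 + 0.3420i


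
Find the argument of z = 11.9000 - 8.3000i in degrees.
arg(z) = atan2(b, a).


Re = 11.9, Im = -8.3
arg = atan2(-8.3, 11.9) = -34.8950 degrees

arg(z) = -34.8950 degrees


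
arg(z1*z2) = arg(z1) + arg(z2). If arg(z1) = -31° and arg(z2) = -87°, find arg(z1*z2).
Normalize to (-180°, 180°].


arg(z1*z2) = -31° - 87° = -118°
Normalized to (-180°, 180°]: -118°

-118°


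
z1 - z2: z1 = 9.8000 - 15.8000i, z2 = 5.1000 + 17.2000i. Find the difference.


Real: 9.8 - 5.1 = 4.7
Imag: -15.8 - 17.2 = -33

4.7000 - 33.0000i


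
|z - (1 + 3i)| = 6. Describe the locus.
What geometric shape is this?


|z - z0| = r is a circle with center z0 and radius r.
Center = (1, 3), radius = 6

Circle with center (1, 3) and radius 6


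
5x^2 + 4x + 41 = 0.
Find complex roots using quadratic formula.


disc = 4^2 - 4*5*41 = 16 - 820 = -804
sqrt(|disc|) = sqrt(804) = 28.3549
Real part = -4/(2*5) = -0.4000
Imag part = 28.3549/(2*5) = 2.8355

-0.4000 ± 2.8355i


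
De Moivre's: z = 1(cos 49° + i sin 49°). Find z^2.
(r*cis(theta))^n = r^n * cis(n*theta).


r^2 = 1^2 = 1
n*theta = 2*49° = 98° = 98° (mod 360)
a = 1*cos(98°) = -0.1392
b = 1*sin(98°) = 0.9903

1 cis(98°) = -0.1392 + 0.9903i


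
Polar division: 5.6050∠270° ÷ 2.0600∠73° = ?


r = 5.6050 / 2.0600 = 2.7209
theta = 270° - 73° = 197° = 197° (mod 360)

2.7209 cis(197°)


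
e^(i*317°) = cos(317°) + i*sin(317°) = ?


cos(317°) = 0.7314
sin(317°) = -0.6820

e^(i*317°) = 0.7314 - 0.6820i


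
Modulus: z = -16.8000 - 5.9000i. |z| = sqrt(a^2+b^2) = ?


|z| = sqrt((-16.8)^2 + (-5.9)^2) = sqrt(282.24 + 34.81) = sqrt(317.05) = 17.8059

|z| = 17.8059


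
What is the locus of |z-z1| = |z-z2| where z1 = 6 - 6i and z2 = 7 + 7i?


Equal distances means the locus is the perpendicular bisector of z1 and z2.
Midpoint = ((6+7)/2, (-6+7)/2) = (6.5000, 0.5000)

Perpendicular bisector through (6.5000, 0.5000)


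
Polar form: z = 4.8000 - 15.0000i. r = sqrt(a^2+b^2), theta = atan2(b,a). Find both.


r = sqrt(23.04+225) = sqrt(248.04) = 15.7493
theta = atan2(-15, 4.8) = -72.2553 degrees

r = 15.7493, theta = -72.2553 degrees


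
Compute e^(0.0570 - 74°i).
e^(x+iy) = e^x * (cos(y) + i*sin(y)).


e^0.0570 = 1.05866
cos(-74°) = 0.2756
sin(-74°) = -0.96126
Real = 1.05866*0.2756 = 0.2918
Imag = 1.05866*(-0.96126) = -1.0176

0.2918 - 1.0176i


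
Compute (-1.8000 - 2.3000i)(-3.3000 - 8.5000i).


Real = -1.8*(-3.3) - (-2.3)*(-8.5) = 5.94 - 19.55 = -13.61
Imag = -1.8*(-8.5) - (3.3)*(-2.3) = 15.3 + 7.59 = 22.89

-13.6100 + 22.8900i


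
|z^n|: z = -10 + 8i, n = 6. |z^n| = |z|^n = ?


|z| = sqrt(100+64) = sqrt(164) = 12.8062
|z^6| = |z|^6 = (sqrt(164))^6 = 164^3 = 4410944

|z^6| = 4410944


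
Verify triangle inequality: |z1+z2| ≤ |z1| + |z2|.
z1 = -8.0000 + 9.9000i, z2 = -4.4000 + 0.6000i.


|z1| = sqrt((-8)^2 + 9.9^2) = sqrt(162.01) = 12.7283
|z2| = sqrt((-4.4)^2 + 0.6^2) = sqrt(19.72) = 4.4407
z1+z2 = -12.4000 + 10.5000i
|z1+z2| = sqrt(264.01) = 16.2484
|z1|+|z2| = 12.7283 + 4.4407 = 17.1690

|z1+z2| = 16.2484 ≤ |z1|+|z2| = 17.1690 (verified)


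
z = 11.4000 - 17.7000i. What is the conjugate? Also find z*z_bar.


z_bar = 11.4000 + 17.7000i
z*z_bar = 11.4^2 + (-17.7)^2 = 129.96 + 313.29 = 443.25

z_bar = 11.4000 + 17.7000i, z*z_bar = 443.25


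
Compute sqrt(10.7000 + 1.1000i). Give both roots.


|z| = sqrt(114.49+1.21) = 10.7564
sqrt((|z|+a)/2) = sqrt((10.7564+10.7)/2) = sqrt(10.7282) = 3.2754
sqrt((|z|-a)/2) = sqrt((10.7564-10.7)/2) = sqrt(0.0282) = 0.1679

±(3.2754 + 0.1679i) i.e. 3.2754 + 0.1679i and -3.2754 - 0.1679i


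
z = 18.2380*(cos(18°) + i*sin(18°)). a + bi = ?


a = 18.2380*cos(18°) = 18.2380*0.95106 = 17.3454
b = 18.2380*sin(18°) = 18.2380*0.30902 = 5.6359

17.3454 + 5.6359i


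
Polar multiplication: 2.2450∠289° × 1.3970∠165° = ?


r = 2.2450 * 1.3970 = 3.1363
theta = 289° + 165° = 454° = 94° (mod 360)

3.1363 cis(94°)


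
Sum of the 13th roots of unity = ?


The sum of all 13th roots of unity is 0.
Geometric series: (1 - w^13)/(1 - w) = (1-1)/(1-w) = 0 since w^13 = 1, w ≠ 1.
Alternatively: coefficient of z^12 in z^13 - 1 is 0.

0


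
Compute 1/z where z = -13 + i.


|z|^2 = 169+1 = 170
1/z = (-13 - 1i)/170

1/z = -0.0765 - 0.0059i


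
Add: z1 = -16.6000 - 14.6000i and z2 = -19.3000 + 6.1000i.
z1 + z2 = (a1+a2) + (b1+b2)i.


Real: -16.6 - 19.3 = -35.9
Imag: -14.6 + 6.1 = -8.5

-35.9000 - 8.5000i


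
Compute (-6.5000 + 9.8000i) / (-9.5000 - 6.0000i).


Conjugate of z2 = -9.5000 + 6.0000i
Numerator: (-6.5000 + 9.8000i)(-9.5000 + 6.0000i) = 2.9500 - 132.1000i
Denominator: (-9.5)^2 + (-6)^2 = 126.25
Result = (2.9500 - 132.1000i)/126.25

0.0234 - 1.0463i


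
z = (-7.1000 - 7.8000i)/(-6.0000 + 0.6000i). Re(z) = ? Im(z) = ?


Multiply by conjugate: (-7.1000 - 7.8000i)(-6.0000 - 0.6000i) / ((-6)^2 + 0.6^2)
Numerator real = -7.1*(-6) - (7.8)*0.6 = 37.92
Numerator imag = -7.8*(-6) - (-7.1)*0.6 = 51.06
Denominator = 36.36
Re(z) = 37.92/36.36 = 1.0429
Im(z) = 51.06/36.36 = 1.4043

Re(z) = 1.0429, Im(z) = 1.4043


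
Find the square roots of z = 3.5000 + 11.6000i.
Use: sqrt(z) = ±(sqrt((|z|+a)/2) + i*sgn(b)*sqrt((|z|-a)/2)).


|z| = sqrt(12.25+134.56) = 12.1165
sqrt((|z|+a)/2) = sqrt((12.1165+3.5)/2) = sqrt(7.8083) = 2.7943
sqrt((|z|-a)/2) = sqrt((12.1165-3.5)/2) = sqrt(4.3083) = 2.0756

±(2.7943 + 2.0756i) i.e. 2.7943 + 2.0756i and -2.7943 - 2.0756i


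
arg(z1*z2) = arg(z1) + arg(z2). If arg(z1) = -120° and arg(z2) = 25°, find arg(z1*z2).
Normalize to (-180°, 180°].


arg(z1*z2) = -120° + 25° = -95°
Normalized to (-180°, 180°]: -95°

-95°


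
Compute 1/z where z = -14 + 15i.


|z|^2 = 196+225 = 421
1/z = (-14 - 15i)/421

1/z = -0.0333 - 0.0356i


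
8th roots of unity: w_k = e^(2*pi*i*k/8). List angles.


The 8th roots of unity are cis(360k/8°) for k=0..7
Angle step = 360/8 = 45°
Primitive root: cis(45°)
Primitive root = 0.7071 + 0.7071i

8 roots at angles: 0°, 45°, 90°, 135°, 180°, 225°, 270°, 315°


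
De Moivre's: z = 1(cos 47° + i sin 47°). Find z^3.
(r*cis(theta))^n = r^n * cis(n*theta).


r^3 = 1^3 = 1
n*theta = 3*47° = 141° = 141° (mod 360)
a = 1*cos(141°) = -0.7771
b = 1*sin(141°) = 0.6293

1 cis(141°) = -0.7771 + 0.6293i


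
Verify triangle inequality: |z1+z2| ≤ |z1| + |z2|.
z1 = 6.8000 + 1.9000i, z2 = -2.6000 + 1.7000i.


|z1| = sqrt(6.8^2 + 1.9^2) = sqrt(49.85) = 7.0605
|z2| = sqrt((-2.6)^2 + 1.7^2) = sqrt(9.65) = 3.1064
z1+z2 = 4.2000 + 3.6000i
|z1+z2| = sqrt(30.6) = 5.5317
|z1|+|z2| = 7.0605 + 3.1064 = 10.1669

|z1+z2| = 5.5317 ≤ |z1|+|z2| = 10.1669 (verified)


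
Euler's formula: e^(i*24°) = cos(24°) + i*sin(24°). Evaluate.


cos(24°) = 0.9135
sin(24°) = 0.4067

e^(i*24°) = 0.9135 + 0.4067i


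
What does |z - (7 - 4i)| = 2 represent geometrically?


|z - z0| = r is a circle with center z0 and radius r.
Center = (7, -4), radius = 2

Circle with center (7, -4) and radius 2


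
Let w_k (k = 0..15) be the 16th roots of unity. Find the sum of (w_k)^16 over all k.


The roots are w_k = w^k with w = e^(2*pi*i/16), and (w^k)^16 = (w^16)^k.
So S = 1 + u + u^2 + ... + u^(15) with u = w^16.
16 = 1*16 + 0, so 16 is a multiple of 16 and u = (w^16)^1 = 1.
Every one of the 16 terms equals 1: S = 16

S = 16


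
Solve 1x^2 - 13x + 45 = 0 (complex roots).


disc = (-13)^2 - 4*1*45 = 169 - 180 = -11
sqrt(|disc|) = sqrt(11) = 3.3166
Real part = 13/(2*1) = 6.5000
Imag part = 3.3166/(2*1) = 1.6583

6.5000 ± 1.6583i


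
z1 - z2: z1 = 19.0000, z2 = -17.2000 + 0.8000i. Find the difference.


Real: 19 + 17.2 = 36.2
Imag: 0 - 0.8 = -0.8

36.2000 - 0.8000i


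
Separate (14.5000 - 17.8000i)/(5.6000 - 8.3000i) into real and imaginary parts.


Multiply by conjugate: (14.5000 - 17.8000i)(5.6000 + 8.3000i) / (5.6^2 + (-8.3)^2)
Numerator real = 14.5*5.6 - (17.8)*(-8.3) = 228.94
Numerator imag = -17.8*5.6 - 14.5*(-8.3) = 20.67
Denominator = 100.25
Re(z) = 228.94/100.25 = 2.2837
Im(z) = 20.67/100.25 = 0.2062

Re(z) = 2.2837, Im(z) = 0.2062


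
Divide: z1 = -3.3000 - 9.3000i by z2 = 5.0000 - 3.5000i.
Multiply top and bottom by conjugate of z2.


Conjugate of z2 = 5.0000 + 3.5000i
Numerator: (-3.3000 - 9.3000i)(5.0000 + 3.5000i) = 16.0500 - 58.0500i
Denominator: 5^2 + (-3.5)^2 = 37.25
Result = (16.0500 - 58.0500i)/37.25

0.4309 - 1.5584i


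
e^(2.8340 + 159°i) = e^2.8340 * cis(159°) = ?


e^2.8340 = 17.01338
cos(159°) = -0.93358
sin(159°) = 0.3583679
Real = 17.01338*(-0.93358) = -15.8834
Imag = 17.01338*0.3583679 = 6.0970

-15.8834 + 6.0970i


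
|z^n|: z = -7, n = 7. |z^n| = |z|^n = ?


|z| = sqrt(49+0) = sqrt(49) = 7
|z^7| = |z|^7 = 7^7 = 823543

|z^7| = 823543


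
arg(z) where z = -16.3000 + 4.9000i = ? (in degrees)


Re = -16.3, Im = 4.9
arg = atan2(4.9, -16.3) = 163.2685 degrees

arg(z) = 163.2685 degrees


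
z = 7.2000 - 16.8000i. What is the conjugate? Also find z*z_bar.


z_bar = 7.2000 + 16.8000i
z*z_bar = 7.2^2 + (-16.8)^2 = 51.84 + 282.24 = 334.08

z_bar = 7.2000 + 16.8000i, z*z_bar = 334.08


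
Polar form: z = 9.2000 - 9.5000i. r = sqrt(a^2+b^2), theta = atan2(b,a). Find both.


r = sqrt(84.64+90.25) = sqrt(174.89) = 13.2246
theta = atan2(-9.5, 9.2) = -45.9191 degrees

r = 13.2246, theta = -45.9191 degrees


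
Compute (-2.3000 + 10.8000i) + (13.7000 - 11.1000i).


Real: -2.3 + 13.7 = 11.4
Imag: 10.8 - 11.1 = -0.3

11.4000 - 0.3000i


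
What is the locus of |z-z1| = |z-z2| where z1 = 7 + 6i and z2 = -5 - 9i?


Equal distances means the locus is the perpendicular bisector of z1 and z2.
Midpoint = ((7+(-5))/2, (6+(-9))/2) = (1.0000, -1.5000)

Perpendicular bisector through (1.0000, -1.5000)


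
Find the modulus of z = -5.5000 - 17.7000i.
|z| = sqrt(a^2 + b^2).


|z| = sqrt((-5.5)^2 + (-17.7)^2) = sqrt(30.25 + 313.29) = sqrt(343.54) = 18.5348

|z| = 18.5348


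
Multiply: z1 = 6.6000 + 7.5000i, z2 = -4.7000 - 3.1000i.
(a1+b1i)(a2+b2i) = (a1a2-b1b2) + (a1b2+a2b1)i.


Real = 6.6*(-4.7) - 7.5*(-3.1) = -31.02 - (-23.25) = -7.77
Imag = 6.6*(-3.1) - (4.7)*7.5 = -20.46 - (35.25) = -55.71

-7.7700 - 55.7100i


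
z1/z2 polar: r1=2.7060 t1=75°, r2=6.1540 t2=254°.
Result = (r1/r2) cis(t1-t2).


r = 2.7060 / 6.1540 = 0.4397
theta = 75° - 254° = -179° = 181° (mod 360)

0.4397 cis(181°)


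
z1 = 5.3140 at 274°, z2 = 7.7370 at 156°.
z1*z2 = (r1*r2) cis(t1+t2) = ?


r = 5.3140 * 7.7370 = 41.1144
theta = 274° + 156° = 430° = 70° (mod 360)

41.1144 cis(70°)


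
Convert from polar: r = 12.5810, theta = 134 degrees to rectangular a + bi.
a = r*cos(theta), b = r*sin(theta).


a = 12.5810*cos(134°) = 12.5810*(-0.69466) = -8.7395
b = 12.5810*sin(134°) = 12.5810*0.71934 = 9.0500

-8.7395 + 9.0500i


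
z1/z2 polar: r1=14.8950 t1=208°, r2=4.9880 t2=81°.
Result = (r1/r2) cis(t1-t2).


r = 14.8950 / 4.9880 = 2.9862
theta = 208° - 81° = 127° = 127° (mod 360)

2.9862 cis(127°)


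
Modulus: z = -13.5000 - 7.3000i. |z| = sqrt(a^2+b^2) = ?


|z| = sqrt((-13.5)^2 + (-7.3)^2) = sqrt(182.25 + 53.29) = sqrt(235.54) = 15.3473

|z| = 15.3473


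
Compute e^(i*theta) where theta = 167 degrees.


cos(167°) = -0.9744
sin(167°) = 0.2250

e^(i*167°) = -0.9744 + 0.2250i


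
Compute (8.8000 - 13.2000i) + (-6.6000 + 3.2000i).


Real: 8.8 - 6.6 = 2.2
Imag: -13.2 + 3.2 = -10

2.2000 - 10.0000i


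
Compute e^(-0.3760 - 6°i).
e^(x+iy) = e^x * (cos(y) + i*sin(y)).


e^-0.3760 = 0.6866
cos(-6°) = 0.9945
sin(-6°) = -0.10453
Real = 0.6866*0.9945 = 0.6828
Imag = 0.6866*(-0.10453) = -0.0718

0.6828 - 0.0718i


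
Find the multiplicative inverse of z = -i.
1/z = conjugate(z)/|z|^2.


|z|^2 = 0+1 = 1
1/z = (0 + 1i)/1

1/z = 0 + 1.0000i


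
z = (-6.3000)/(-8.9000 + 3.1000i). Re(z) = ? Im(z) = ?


Multiply by conjugate: (-6.3000)(-8.9000 - 3.1000i) / ((-8.9)^2 + 3.1^2)
Numerator real = -6.3*(-8.9) + 0*3.1 = 56.07
Numerator imag = 0*(-8.9) - (-6.3)*3.1 = 19.53
Denominator = 88.82
Re(z) = 56.07/88.82 = 0.6313
Im(z) = 19.53/88.82 = 0.2199

Re(z) = 0.6313, Im(z) = 0.2199


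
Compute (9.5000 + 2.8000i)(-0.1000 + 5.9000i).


Real = 9.5*(-0.1) - 2.8*5.9 = -0.95 - 16.52 = -17.47
Imag = 9.5*5.9 - (0.1)*2.8 = 56.05 - (0.28) = 55.77

-17.4700 + 55.7700i


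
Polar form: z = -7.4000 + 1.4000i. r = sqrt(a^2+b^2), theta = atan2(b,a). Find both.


r = sqrt(54.76+1.96) = sqrt(56.72) = 7.5313
theta = atan2(1.4, -7.4) = 169.2869 degrees

r = 7.5313, theta = 169.2869 degrees


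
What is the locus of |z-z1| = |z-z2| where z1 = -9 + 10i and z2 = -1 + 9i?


Equal distances means the locus is the perpendicular bisector of z1 and z2.
Midpoint = ((-9+(-1))/2, (10+9)/2) = (-5.0000, 9.5000)

Perpendicular bisector through (-5.0000, 9.5000)


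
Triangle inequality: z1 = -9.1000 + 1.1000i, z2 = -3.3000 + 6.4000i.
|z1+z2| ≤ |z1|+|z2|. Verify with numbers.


|z1| = sqrt((-9.1)^2 + 1.1^2) = sqrt(84.02) = 9.1662
|z2| = sqrt((-3.3)^2 + 6.4^2) = sqrt(51.85) = 7.2007
z1+z2 = -12.4000 + 7.5000i
|z1+z2| = sqrt(210.01) = 14.4917
|z1|+|z2| = 9.1662 + 7.2007 = 16.3669

|z1+z2| = 14.4917 ≤ |z1|+|z2| = 16.3669 (verified)


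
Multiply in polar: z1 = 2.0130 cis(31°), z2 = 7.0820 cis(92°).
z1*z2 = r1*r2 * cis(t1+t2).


r = 2.0130 * 7.0820 = 14.2561
theta = 31° + 92° = 123° = 123° (mod 360)

14.2561 cis(123°)


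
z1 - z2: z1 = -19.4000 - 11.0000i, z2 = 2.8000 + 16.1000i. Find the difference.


Real: -19.4 - 2.8 = -22.2
Imag: -11 - 16.1 = -27.1

-22.2000 - 27.1000i


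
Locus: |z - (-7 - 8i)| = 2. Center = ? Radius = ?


|z - z0| = r is a circle with center z0 and radius r.
Center = (-7, -8), radius = 2

Circle with center (-7, -8) and radius 2


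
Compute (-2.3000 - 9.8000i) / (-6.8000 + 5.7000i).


Conjugate of z2 = -6.8000 - 5.7000i
Numerator: (-2.3000 - 9.8000i)(-6.8000 - 5.7000i) = -40.2200 + 79.7500i
Denominator: (-6.8)^2 + 5.7^2 = 78.73
Result = (-40.2200 + 79.7500i)/78.73

-0.5109 + 1.0130i


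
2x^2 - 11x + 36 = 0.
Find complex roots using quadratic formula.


disc = (-11)^2 - 4*2*36 = 121 - 288 = -167
sqrt(|disc|) = sqrt(167) = 12.9228
Real part = 11/(2*2) = 2.7500
Imag part = 12.9228/(2*2) = 3.2307

2.7500 ± 3.2307i


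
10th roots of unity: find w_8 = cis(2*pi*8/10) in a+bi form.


Angle = 360*8/10 = 288°
a = cos(288°) = 0.3090
b = sin(288°) = -0.9511

0.3090 - 0.9511i


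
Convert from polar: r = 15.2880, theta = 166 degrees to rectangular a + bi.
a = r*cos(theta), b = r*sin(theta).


a = 15.2880*cos(166°) = 15.2880*(-0.9703) = -14.8339
b = 15.2880*sin(166°) = 15.2880*0.24192 = 3.6985

-14.8339 + 3.6985i


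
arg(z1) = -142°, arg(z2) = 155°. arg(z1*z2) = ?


arg(z1*z2) = -142° + 155° = 13°
Normalized to (-180°, 180°]: 13°

13°


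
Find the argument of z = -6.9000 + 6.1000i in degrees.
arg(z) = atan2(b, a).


Re = -6.9, Im = 6.1
arg = atan2(6.1, -6.9) = 138.5215 degrees

arg(z) = 138.5215 degrees


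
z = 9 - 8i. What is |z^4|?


|z| = sqrt(81+64) = sqrt(145) = 12.0416
|z^4| = |z|^4 = (sqrt(145))^4 = 145^2 = 21025

|z^4| = 21025


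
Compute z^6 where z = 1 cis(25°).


r^6 = 1^6 = 1
n*theta = 6*25° = 150° = 150° (mod 360)
a = 1*cos(150°) = -0.8660
b = 1*sin(150°) = 0.5000

1 cis(150°) = -0.8660 + 0.5000i


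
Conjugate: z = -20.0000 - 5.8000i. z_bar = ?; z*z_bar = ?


z_bar = -20.0000 + 5.8000i
z*z_bar = (-20)^2 + (-5.8)^2 = 400 + 33.64 = 433.64

z_bar = -20.0000 + 5.8000i, z*z_bar = 433.64


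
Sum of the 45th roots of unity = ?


The sum of all 45th roots of unity is 0.
Geometric series: (1 - w^45)/(1 - w) = (1-1)/(1-w) = 0 since w^45 = 1, w ≠ 1.
Alternatively: coefficient of z^44 in z^45 - 1 is 0.

0


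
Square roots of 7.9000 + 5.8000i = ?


|z| = sqrt(62.41+33.64) = 9.8005
sqrt((|z|+a)/2) = sqrt((9.8005+7.9)/2) = sqrt(8.8503) = 2.9749
sqrt((|z|-a)/2) = sqrt((9.8005-7.9)/2) = sqrt(0.9503) = 0.9748

±(2.9749 + 0.9748i) i.e. 2.9749 + 0.9748i and -2.9749 - 0.9748i


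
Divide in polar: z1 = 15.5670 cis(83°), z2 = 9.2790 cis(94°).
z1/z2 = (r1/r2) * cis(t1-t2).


r = 15.5670 / 9.2790 = 1.6777
theta = 83° - 94° = -11° = 349° (mod 360)

1.6777 cis(349°)


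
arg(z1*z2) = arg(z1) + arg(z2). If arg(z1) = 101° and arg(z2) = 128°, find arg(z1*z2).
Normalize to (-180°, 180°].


arg(z1*z2) = 101° + 128° = 229°
Normalized to (-180°, 180°]: -131°

-131°


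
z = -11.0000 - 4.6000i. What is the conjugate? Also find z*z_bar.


z_bar = -11.0000 + 4.6000i
z*z_bar = (-11)^2 + (-4.6)^2 = 121 + 21.16 = 142.16

z_bar = -11.0000 + 4.6000i, z*z_bar = 142.16


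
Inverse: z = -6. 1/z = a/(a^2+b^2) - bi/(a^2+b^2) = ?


|z|^2 = 36+0 = 36
1/z = (-6 - 0i)/36

1/z = -0.1667 + 0i


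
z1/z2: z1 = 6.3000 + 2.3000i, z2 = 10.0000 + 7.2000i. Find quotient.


Conjugate of z2 = 10.0000 - 7.2000i
Numerator: (6.3000 + 2.3000i)(10.0000 - 7.2000i) = 79.5600 - 22.3600i
Denominator: 10^2 + 7.2^2 = 151.84
Result = (79.5600 - 22.3600i)/151.84

0.5240 - 0.1473i


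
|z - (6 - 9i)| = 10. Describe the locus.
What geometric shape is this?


|z - z0| = r is a circle with center z0 and radius r.
Center = (6, -9), radius = 10

Circle with center (6, -9) and radius 10


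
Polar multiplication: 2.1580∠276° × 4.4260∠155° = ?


r = 2.1580 * 4.4260 = 9.5513
theta = 276° + 155° = 431° = 71° (mod 360)

9.5513 cis(71°)


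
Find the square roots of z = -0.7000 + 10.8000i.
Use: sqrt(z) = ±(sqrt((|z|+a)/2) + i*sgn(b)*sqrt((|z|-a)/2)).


|z| = sqrt(0.49+116.64) = 10.8227
sqrt((|z|+a)/2) = sqrt((10.8227+(-0.7))/2) = sqrt(5.0613) = 2.2497
sqrt((|z|-a)/2) = sqrt((10.8227-(-0.7))/2) = sqrt(5.7613) = 2.4003

±(2.2497 + 2.4003i) i.e. 2.2497 + 2.4003i and -2.2497 - 2.4003i


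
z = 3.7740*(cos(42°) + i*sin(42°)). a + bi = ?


a = 3.7740*cos(42°) = 3.7740*0.74314 = 2.8046
b = 3.7740*sin(42°) = 3.7740*0.66913 = 2.5253

2.8046 + 2.5253i


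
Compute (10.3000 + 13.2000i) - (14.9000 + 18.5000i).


Real: 10.3 - 14.9 = -4.6
Imag: 13.2 - 18.5 = -5.3

-4.6000 - 5.3000i


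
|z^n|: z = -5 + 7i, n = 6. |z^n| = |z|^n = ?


|z| = sqrt(25+49) = sqrt(74) = 8.6023
|z^6| = |z|^6 = (sqrt(74))^6 = 74^3 = 405224

|z^6| = 405224


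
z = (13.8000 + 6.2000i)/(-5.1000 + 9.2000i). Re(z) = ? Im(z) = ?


Multiply by conjugate: (13.8000 + 6.2000i)(-5.1000 - 9.2000i) / ((-5.1)^2 + 9.2^2)
Numerator real = 13.8*(-5.1) + 6.2*9.2 = -13.34
Numerator imag = 6.2*(-5.1) - 13.8*9.2 = -158.58
Denominator = 110.65
Re(z) = -13.34/110.65 = -0.1206
Im(z) = -158.58/110.65 = -1.4332

Re(z) = -0.1206, Im(z) = -1.4332


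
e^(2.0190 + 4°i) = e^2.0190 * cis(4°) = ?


e^2.0190 = 7.5308
cos(4°) = 0.99756
sin(4°) = 0.06976
Real = 7.5308*0.99756 = 7.5124
Imag = 7.5308*0.06976 = 0.5253

7.5124 + 0.5253i


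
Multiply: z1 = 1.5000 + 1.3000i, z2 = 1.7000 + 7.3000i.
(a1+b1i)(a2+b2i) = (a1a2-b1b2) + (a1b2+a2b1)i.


Real = 1.5*1.7 - 1.3*7.3 = 2.55 - 9.49 = -6.94
Imag = 1.5*7.3 + 1.7*1.3 = 10.95 + 2.21 = 13.16

-6.9400 + 13.1600i


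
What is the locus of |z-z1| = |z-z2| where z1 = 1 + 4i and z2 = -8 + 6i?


Equal distances means the locus is the perpendicular bisector of z1 and z2.
Midpoint = ((1+(-8))/2, (4+6)/2) = (-3.5000, 5.0000)

Perpendicular bisector through (-3.5000, 5.0000)


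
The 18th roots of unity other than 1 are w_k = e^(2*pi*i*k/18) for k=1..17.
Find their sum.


With w = e^(2*pi*i/18), all 18 of the 18th roots of unity w^0 = 1, w, ..., w^(17) sum to 0: 1 + w + ... + w^(17) = (1 - w^18)/(1 - w) = 0 since w^18 = 1, w ≠ 1.
Removing the root 1: w + w^2 + ... + w^(17) = 0 - 1 = -1

Sum = -1


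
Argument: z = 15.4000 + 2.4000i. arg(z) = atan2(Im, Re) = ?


Re = 15.4, Im = 2.4
arg = atan2(2.4, 15.4) = 8.8580 degrees

arg(z) = 8.8580 degrees


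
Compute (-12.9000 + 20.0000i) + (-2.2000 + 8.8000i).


Real: -12.9 - 2.2 = -15.1
Imag: 20 + 8.8 = 28.8

-15.1000 + 28.8000i


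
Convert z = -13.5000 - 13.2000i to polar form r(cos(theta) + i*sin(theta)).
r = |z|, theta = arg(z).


r = sqrt(182.25+174.24) = sqrt(356.49) = 18.8809
theta = atan2(-13.2, -13.5) = -135.6437 degrees

r = 18.8809, theta = -135.6437 degrees


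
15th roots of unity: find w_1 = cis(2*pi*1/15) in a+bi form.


Angle = 360*1/15 = 24°
a = cos(24°) = 0.9135
b = sin(24°) = 0.4067

0.9135 + 0.4067i


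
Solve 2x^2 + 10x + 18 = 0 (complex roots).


disc = 10^2 - 4*2*18 = 100 - 144 = -44
sqrt(|disc|) = sqrt(44) = 6.6332
Real part = -10/(2*2) = -2.5000
Imag part = 6.6332/(2*2) = 1.6583

-2.5000 ± 1.6583i


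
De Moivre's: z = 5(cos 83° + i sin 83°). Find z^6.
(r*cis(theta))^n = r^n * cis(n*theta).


r^6 = 5^6 = 15625
n*theta = 6*83° = 498° = 138° (mod 360)
a = 15625*cos(138°) = -11611.6379
b = 15625*sin(138°) = 10455.1657

15625 cis(138°) = -11611.6379 + 10455.1657i


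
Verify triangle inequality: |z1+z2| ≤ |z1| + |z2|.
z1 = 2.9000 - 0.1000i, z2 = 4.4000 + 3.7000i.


|z1| = sqrt(2.9^2 + (-0.1)^2) = sqrt(8.42) = 2.9017
|z2| = sqrt(4.4^2 + 3.7^2) = sqrt(33.05) = 5.7489
z1+z2 = 7.3000 + 3.6000i
|z1+z2| = sqrt(66.25) = 8.1394
|z1|+|z2| = 2.9017 + 5.7489 = 8.6506

|z1+z2| = 8.1394 ≤ |z1|+|z2| = 8.6506 (verified)


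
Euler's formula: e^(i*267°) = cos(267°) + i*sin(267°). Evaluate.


cos(267°) = -0.0523
sin(267°) = -0.9986

e^(i*267°) = -0.0523 - 0.9986i


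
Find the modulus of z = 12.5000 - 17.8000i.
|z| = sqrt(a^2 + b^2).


|z| = sqrt(12.5^2 + (-17.8)^2) = sqrt(156.25 + 316.84) = sqrt(473.09) = 21.7506

|z| = 21.7506


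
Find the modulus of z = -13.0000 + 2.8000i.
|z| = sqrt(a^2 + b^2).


|z| = sqrt((-13)^2 + 2.8^2) = sqrt(169 + 7.84) = sqrt(176.84) = 13.2981

|z| = 13.2981


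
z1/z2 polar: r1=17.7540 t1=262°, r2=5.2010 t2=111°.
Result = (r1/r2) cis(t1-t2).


r = 17.7540 / 5.2010 = 3.4136
theta = 262° - 111° = 151° = 151° (mod 360)

3.4136 cis(151°)


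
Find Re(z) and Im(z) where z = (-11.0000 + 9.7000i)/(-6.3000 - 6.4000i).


Multiply by conjugate: (-11.0000 + 9.7000i)(-6.3000 + 6.4000i) / ((-6.3)^2 + (-6.4)^2)
Numerator real = -11*(-6.3) + 9.7*(-6.4) = 7.22
Numerator imag = 9.7*(-6.3) - (-11)*(-6.4) = -131.51
Denominator = 80.65
Re(z) = 7.22/80.65 = 0.0895
Im(z) = -131.51/80.65 = -1.6306

Re(z) = 0.0895, Im(z) = -1.6306


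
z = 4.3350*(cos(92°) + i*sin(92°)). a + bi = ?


a = 4.3350*cos(92°) = 4.3350*(-0.0349) = -0.1513
b = 4.3350*sin(92°) = 4.3350*0.9994 = 4.3324

-0.1513 + 4.3324i


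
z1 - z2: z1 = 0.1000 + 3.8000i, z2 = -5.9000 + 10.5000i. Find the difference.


Real: 0.1 + 5.9 = 6
Imag: 3.8 - 10.5 = -6.7

6.0000 - 6.7000i
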